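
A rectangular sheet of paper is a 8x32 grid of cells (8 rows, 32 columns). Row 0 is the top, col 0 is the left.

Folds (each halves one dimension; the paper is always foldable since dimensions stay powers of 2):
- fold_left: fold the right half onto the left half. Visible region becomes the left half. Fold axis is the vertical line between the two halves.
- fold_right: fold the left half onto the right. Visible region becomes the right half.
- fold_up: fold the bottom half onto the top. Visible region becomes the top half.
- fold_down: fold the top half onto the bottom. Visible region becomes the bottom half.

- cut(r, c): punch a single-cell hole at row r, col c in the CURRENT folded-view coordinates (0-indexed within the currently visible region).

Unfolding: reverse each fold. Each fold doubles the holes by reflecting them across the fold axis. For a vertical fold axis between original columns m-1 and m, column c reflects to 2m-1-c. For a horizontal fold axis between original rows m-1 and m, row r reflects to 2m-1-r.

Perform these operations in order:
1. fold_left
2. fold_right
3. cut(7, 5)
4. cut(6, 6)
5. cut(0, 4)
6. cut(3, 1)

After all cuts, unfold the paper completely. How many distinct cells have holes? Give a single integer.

Answer: 16

Derivation:
Op 1 fold_left: fold axis v@16; visible region now rows[0,8) x cols[0,16) = 8x16
Op 2 fold_right: fold axis v@8; visible region now rows[0,8) x cols[8,16) = 8x8
Op 3 cut(7, 5): punch at orig (7,13); cuts so far [(7, 13)]; region rows[0,8) x cols[8,16) = 8x8
Op 4 cut(6, 6): punch at orig (6,14); cuts so far [(6, 14), (7, 13)]; region rows[0,8) x cols[8,16) = 8x8
Op 5 cut(0, 4): punch at orig (0,12); cuts so far [(0, 12), (6, 14), (7, 13)]; region rows[0,8) x cols[8,16) = 8x8
Op 6 cut(3, 1): punch at orig (3,9); cuts so far [(0, 12), (3, 9), (6, 14), (7, 13)]; region rows[0,8) x cols[8,16) = 8x8
Unfold 1 (reflect across v@8): 8 holes -> [(0, 3), (0, 12), (3, 6), (3, 9), (6, 1), (6, 14), (7, 2), (7, 13)]
Unfold 2 (reflect across v@16): 16 holes -> [(0, 3), (0, 12), (0, 19), (0, 28), (3, 6), (3, 9), (3, 22), (3, 25), (6, 1), (6, 14), (6, 17), (6, 30), (7, 2), (7, 13), (7, 18), (7, 29)]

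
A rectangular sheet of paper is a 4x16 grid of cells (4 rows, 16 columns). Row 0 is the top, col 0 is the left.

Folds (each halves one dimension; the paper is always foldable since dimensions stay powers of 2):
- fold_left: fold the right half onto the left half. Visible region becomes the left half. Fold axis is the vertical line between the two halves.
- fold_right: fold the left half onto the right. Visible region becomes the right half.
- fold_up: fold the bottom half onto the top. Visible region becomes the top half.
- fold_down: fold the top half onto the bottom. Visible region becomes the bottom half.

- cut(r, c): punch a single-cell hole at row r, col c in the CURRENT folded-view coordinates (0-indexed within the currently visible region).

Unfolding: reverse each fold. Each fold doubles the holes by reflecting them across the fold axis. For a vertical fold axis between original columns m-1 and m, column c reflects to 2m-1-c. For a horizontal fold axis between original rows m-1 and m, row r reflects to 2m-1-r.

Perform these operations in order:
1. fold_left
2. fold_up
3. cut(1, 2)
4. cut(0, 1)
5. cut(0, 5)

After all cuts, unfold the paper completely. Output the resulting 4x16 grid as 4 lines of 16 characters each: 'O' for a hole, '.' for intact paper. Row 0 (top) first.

Answer: .O...O....O...O.
..O..........O..
..O..........O..
.O...O....O...O.

Derivation:
Op 1 fold_left: fold axis v@8; visible region now rows[0,4) x cols[0,8) = 4x8
Op 2 fold_up: fold axis h@2; visible region now rows[0,2) x cols[0,8) = 2x8
Op 3 cut(1, 2): punch at orig (1,2); cuts so far [(1, 2)]; region rows[0,2) x cols[0,8) = 2x8
Op 4 cut(0, 1): punch at orig (0,1); cuts so far [(0, 1), (1, 2)]; region rows[0,2) x cols[0,8) = 2x8
Op 5 cut(0, 5): punch at orig (0,5); cuts so far [(0, 1), (0, 5), (1, 2)]; region rows[0,2) x cols[0,8) = 2x8
Unfold 1 (reflect across h@2): 6 holes -> [(0, 1), (0, 5), (1, 2), (2, 2), (3, 1), (3, 5)]
Unfold 2 (reflect across v@8): 12 holes -> [(0, 1), (0, 5), (0, 10), (0, 14), (1, 2), (1, 13), (2, 2), (2, 13), (3, 1), (3, 5), (3, 10), (3, 14)]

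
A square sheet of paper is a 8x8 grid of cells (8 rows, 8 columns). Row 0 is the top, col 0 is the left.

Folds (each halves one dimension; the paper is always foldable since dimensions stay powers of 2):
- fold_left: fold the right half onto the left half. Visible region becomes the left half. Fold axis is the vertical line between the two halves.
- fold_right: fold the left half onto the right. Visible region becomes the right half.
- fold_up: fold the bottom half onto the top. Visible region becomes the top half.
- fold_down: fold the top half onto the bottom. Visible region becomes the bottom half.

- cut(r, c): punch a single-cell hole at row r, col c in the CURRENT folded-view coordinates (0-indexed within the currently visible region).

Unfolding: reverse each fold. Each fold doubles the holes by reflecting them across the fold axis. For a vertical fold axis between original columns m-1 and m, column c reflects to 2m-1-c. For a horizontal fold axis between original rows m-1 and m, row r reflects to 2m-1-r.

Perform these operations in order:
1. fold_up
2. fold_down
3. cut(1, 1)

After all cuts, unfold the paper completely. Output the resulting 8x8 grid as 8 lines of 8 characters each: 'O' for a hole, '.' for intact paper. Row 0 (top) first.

Answer: .O......
........
........
.O......
.O......
........
........
.O......

Derivation:
Op 1 fold_up: fold axis h@4; visible region now rows[0,4) x cols[0,8) = 4x8
Op 2 fold_down: fold axis h@2; visible region now rows[2,4) x cols[0,8) = 2x8
Op 3 cut(1, 1): punch at orig (3,1); cuts so far [(3, 1)]; region rows[2,4) x cols[0,8) = 2x8
Unfold 1 (reflect across h@2): 2 holes -> [(0, 1), (3, 1)]
Unfold 2 (reflect across h@4): 4 holes -> [(0, 1), (3, 1), (4, 1), (7, 1)]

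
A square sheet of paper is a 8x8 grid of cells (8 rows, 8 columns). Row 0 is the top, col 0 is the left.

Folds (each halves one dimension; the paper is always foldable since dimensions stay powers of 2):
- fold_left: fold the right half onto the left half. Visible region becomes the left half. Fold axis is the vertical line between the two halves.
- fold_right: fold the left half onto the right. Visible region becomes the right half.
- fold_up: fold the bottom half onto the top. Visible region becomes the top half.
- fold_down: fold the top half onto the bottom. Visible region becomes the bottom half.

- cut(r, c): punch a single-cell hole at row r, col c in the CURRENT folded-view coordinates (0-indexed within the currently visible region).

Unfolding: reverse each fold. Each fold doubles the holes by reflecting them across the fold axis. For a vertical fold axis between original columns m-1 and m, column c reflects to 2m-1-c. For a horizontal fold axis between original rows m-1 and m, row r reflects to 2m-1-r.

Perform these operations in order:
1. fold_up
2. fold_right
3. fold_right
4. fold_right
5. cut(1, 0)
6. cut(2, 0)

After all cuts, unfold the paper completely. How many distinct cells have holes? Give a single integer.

Answer: 32

Derivation:
Op 1 fold_up: fold axis h@4; visible region now rows[0,4) x cols[0,8) = 4x8
Op 2 fold_right: fold axis v@4; visible region now rows[0,4) x cols[4,8) = 4x4
Op 3 fold_right: fold axis v@6; visible region now rows[0,4) x cols[6,8) = 4x2
Op 4 fold_right: fold axis v@7; visible region now rows[0,4) x cols[7,8) = 4x1
Op 5 cut(1, 0): punch at orig (1,7); cuts so far [(1, 7)]; region rows[0,4) x cols[7,8) = 4x1
Op 6 cut(2, 0): punch at orig (2,7); cuts so far [(1, 7), (2, 7)]; region rows[0,4) x cols[7,8) = 4x1
Unfold 1 (reflect across v@7): 4 holes -> [(1, 6), (1, 7), (2, 6), (2, 7)]
Unfold 2 (reflect across v@6): 8 holes -> [(1, 4), (1, 5), (1, 6), (1, 7), (2, 4), (2, 5), (2, 6), (2, 7)]
Unfold 3 (reflect across v@4): 16 holes -> [(1, 0), (1, 1), (1, 2), (1, 3), (1, 4), (1, 5), (1, 6), (1, 7), (2, 0), (2, 1), (2, 2), (2, 3), (2, 4), (2, 5), (2, 6), (2, 7)]
Unfold 4 (reflect across h@4): 32 holes -> [(1, 0), (1, 1), (1, 2), (1, 3), (1, 4), (1, 5), (1, 6), (1, 7), (2, 0), (2, 1), (2, 2), (2, 3), (2, 4), (2, 5), (2, 6), (2, 7), (5, 0), (5, 1), (5, 2), (5, 3), (5, 4), (5, 5), (5, 6), (5, 7), (6, 0), (6, 1), (6, 2), (6, 3), (6, 4), (6, 5), (6, 6), (6, 7)]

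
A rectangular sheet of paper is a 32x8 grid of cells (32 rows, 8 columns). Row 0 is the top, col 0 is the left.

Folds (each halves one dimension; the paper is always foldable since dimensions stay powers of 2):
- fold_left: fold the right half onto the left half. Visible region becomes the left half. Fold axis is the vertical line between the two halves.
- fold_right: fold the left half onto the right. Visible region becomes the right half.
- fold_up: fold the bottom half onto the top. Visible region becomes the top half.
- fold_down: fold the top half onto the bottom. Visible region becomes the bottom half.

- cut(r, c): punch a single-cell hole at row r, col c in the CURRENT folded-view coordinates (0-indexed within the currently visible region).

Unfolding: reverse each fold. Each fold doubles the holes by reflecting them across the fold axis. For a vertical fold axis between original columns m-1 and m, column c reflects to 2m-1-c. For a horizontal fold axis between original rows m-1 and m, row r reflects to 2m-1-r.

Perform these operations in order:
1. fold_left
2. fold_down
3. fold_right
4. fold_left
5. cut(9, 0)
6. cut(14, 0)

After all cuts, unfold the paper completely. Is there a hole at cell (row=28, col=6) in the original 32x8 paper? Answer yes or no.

Answer: no

Derivation:
Op 1 fold_left: fold axis v@4; visible region now rows[0,32) x cols[0,4) = 32x4
Op 2 fold_down: fold axis h@16; visible region now rows[16,32) x cols[0,4) = 16x4
Op 3 fold_right: fold axis v@2; visible region now rows[16,32) x cols[2,4) = 16x2
Op 4 fold_left: fold axis v@3; visible region now rows[16,32) x cols[2,3) = 16x1
Op 5 cut(9, 0): punch at orig (25,2); cuts so far [(25, 2)]; region rows[16,32) x cols[2,3) = 16x1
Op 6 cut(14, 0): punch at orig (30,2); cuts so far [(25, 2), (30, 2)]; region rows[16,32) x cols[2,3) = 16x1
Unfold 1 (reflect across v@3): 4 holes -> [(25, 2), (25, 3), (30, 2), (30, 3)]
Unfold 2 (reflect across v@2): 8 holes -> [(25, 0), (25, 1), (25, 2), (25, 3), (30, 0), (30, 1), (30, 2), (30, 3)]
Unfold 3 (reflect across h@16): 16 holes -> [(1, 0), (1, 1), (1, 2), (1, 3), (6, 0), (6, 1), (6, 2), (6, 3), (25, 0), (25, 1), (25, 2), (25, 3), (30, 0), (30, 1), (30, 2), (30, 3)]
Unfold 4 (reflect across v@4): 32 holes -> [(1, 0), (1, 1), (1, 2), (1, 3), (1, 4), (1, 5), (1, 6), (1, 7), (6, 0), (6, 1), (6, 2), (6, 3), (6, 4), (6, 5), (6, 6), (6, 7), (25, 0), (25, 1), (25, 2), (25, 3), (25, 4), (25, 5), (25, 6), (25, 7), (30, 0), (30, 1), (30, 2), (30, 3), (30, 4), (30, 5), (30, 6), (30, 7)]
Holes: [(1, 0), (1, 1), (1, 2), (1, 3), (1, 4), (1, 5), (1, 6), (1, 7), (6, 0), (6, 1), (6, 2), (6, 3), (6, 4), (6, 5), (6, 6), (6, 7), (25, 0), (25, 1), (25, 2), (25, 3), (25, 4), (25, 5), (25, 6), (25, 7), (30, 0), (30, 1), (30, 2), (30, 3), (30, 4), (30, 5), (30, 6), (30, 7)]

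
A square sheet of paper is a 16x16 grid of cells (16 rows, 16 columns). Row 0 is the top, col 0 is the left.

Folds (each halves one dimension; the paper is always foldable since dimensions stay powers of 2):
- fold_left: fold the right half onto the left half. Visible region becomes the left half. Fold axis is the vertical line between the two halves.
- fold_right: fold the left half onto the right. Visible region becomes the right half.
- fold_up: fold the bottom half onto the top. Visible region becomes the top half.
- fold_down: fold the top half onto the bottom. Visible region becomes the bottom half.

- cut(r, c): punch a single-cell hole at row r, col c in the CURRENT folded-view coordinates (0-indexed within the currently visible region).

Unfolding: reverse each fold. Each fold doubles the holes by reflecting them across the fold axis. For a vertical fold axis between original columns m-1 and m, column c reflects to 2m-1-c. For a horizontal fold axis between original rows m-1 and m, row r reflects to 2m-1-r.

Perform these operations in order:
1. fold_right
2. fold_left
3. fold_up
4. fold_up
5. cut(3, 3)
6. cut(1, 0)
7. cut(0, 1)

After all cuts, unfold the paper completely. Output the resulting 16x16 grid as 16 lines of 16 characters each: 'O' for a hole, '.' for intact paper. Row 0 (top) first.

Answer: .O....O..O....O.
O......OO......O
................
...OO......OO...
...OO......OO...
................
O......OO......O
.O....O..O....O.
.O....O..O....O.
O......OO......O
................
...OO......OO...
...OO......OO...
................
O......OO......O
.O....O..O....O.

Derivation:
Op 1 fold_right: fold axis v@8; visible region now rows[0,16) x cols[8,16) = 16x8
Op 2 fold_left: fold axis v@12; visible region now rows[0,16) x cols[8,12) = 16x4
Op 3 fold_up: fold axis h@8; visible region now rows[0,8) x cols[8,12) = 8x4
Op 4 fold_up: fold axis h@4; visible region now rows[0,4) x cols[8,12) = 4x4
Op 5 cut(3, 3): punch at orig (3,11); cuts so far [(3, 11)]; region rows[0,4) x cols[8,12) = 4x4
Op 6 cut(1, 0): punch at orig (1,8); cuts so far [(1, 8), (3, 11)]; region rows[0,4) x cols[8,12) = 4x4
Op 7 cut(0, 1): punch at orig (0,9); cuts so far [(0, 9), (1, 8), (3, 11)]; region rows[0,4) x cols[8,12) = 4x4
Unfold 1 (reflect across h@4): 6 holes -> [(0, 9), (1, 8), (3, 11), (4, 11), (6, 8), (7, 9)]
Unfold 2 (reflect across h@8): 12 holes -> [(0, 9), (1, 8), (3, 11), (4, 11), (6, 8), (7, 9), (8, 9), (9, 8), (11, 11), (12, 11), (14, 8), (15, 9)]
Unfold 3 (reflect across v@12): 24 holes -> [(0, 9), (0, 14), (1, 8), (1, 15), (3, 11), (3, 12), (4, 11), (4, 12), (6, 8), (6, 15), (7, 9), (7, 14), (8, 9), (8, 14), (9, 8), (9, 15), (11, 11), (11, 12), (12, 11), (12, 12), (14, 8), (14, 15), (15, 9), (15, 14)]
Unfold 4 (reflect across v@8): 48 holes -> [(0, 1), (0, 6), (0, 9), (0, 14), (1, 0), (1, 7), (1, 8), (1, 15), (3, 3), (3, 4), (3, 11), (3, 12), (4, 3), (4, 4), (4, 11), (4, 12), (6, 0), (6, 7), (6, 8), (6, 15), (7, 1), (7, 6), (7, 9), (7, 14), (8, 1), (8, 6), (8, 9), (8, 14), (9, 0), (9, 7), (9, 8), (9, 15), (11, 3), (11, 4), (11, 11), (11, 12), (12, 3), (12, 4), (12, 11), (12, 12), (14, 0), (14, 7), (14, 8), (14, 15), (15, 1), (15, 6), (15, 9), (15, 14)]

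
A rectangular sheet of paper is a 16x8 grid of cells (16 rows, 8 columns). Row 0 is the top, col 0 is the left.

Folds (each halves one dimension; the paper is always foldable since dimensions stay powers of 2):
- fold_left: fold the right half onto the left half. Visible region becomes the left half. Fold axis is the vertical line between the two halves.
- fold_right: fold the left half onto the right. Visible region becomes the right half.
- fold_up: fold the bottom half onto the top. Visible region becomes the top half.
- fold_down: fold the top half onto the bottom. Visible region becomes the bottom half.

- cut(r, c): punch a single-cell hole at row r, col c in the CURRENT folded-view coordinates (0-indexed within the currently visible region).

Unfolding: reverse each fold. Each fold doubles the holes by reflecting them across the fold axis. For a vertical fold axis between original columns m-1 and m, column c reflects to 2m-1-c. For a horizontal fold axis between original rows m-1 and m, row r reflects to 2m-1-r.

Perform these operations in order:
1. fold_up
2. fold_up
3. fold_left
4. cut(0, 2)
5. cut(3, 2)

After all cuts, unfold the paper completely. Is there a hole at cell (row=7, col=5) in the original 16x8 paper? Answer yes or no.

Op 1 fold_up: fold axis h@8; visible region now rows[0,8) x cols[0,8) = 8x8
Op 2 fold_up: fold axis h@4; visible region now rows[0,4) x cols[0,8) = 4x8
Op 3 fold_left: fold axis v@4; visible region now rows[0,4) x cols[0,4) = 4x4
Op 4 cut(0, 2): punch at orig (0,2); cuts so far [(0, 2)]; region rows[0,4) x cols[0,4) = 4x4
Op 5 cut(3, 2): punch at orig (3,2); cuts so far [(0, 2), (3, 2)]; region rows[0,4) x cols[0,4) = 4x4
Unfold 1 (reflect across v@4): 4 holes -> [(0, 2), (0, 5), (3, 2), (3, 5)]
Unfold 2 (reflect across h@4): 8 holes -> [(0, 2), (0, 5), (3, 2), (3, 5), (4, 2), (4, 5), (7, 2), (7, 5)]
Unfold 3 (reflect across h@8): 16 holes -> [(0, 2), (0, 5), (3, 2), (3, 5), (4, 2), (4, 5), (7, 2), (7, 5), (8, 2), (8, 5), (11, 2), (11, 5), (12, 2), (12, 5), (15, 2), (15, 5)]
Holes: [(0, 2), (0, 5), (3, 2), (3, 5), (4, 2), (4, 5), (7, 2), (7, 5), (8, 2), (8, 5), (11, 2), (11, 5), (12, 2), (12, 5), (15, 2), (15, 5)]

Answer: yes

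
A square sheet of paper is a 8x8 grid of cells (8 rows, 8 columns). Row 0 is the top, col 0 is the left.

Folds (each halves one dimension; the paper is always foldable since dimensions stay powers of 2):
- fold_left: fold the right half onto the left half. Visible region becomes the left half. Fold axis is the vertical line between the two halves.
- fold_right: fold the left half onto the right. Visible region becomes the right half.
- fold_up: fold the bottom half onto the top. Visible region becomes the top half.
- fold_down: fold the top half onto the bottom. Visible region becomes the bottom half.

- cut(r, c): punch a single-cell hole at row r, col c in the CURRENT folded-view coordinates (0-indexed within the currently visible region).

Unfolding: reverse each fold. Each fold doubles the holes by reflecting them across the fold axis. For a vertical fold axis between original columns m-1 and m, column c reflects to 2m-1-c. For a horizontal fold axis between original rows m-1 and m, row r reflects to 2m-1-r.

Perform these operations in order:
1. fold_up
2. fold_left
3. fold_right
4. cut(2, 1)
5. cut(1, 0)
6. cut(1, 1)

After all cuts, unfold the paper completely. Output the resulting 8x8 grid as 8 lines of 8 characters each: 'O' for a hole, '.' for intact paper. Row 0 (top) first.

Op 1 fold_up: fold axis h@4; visible region now rows[0,4) x cols[0,8) = 4x8
Op 2 fold_left: fold axis v@4; visible region now rows[0,4) x cols[0,4) = 4x4
Op 3 fold_right: fold axis v@2; visible region now rows[0,4) x cols[2,4) = 4x2
Op 4 cut(2, 1): punch at orig (2,3); cuts so far [(2, 3)]; region rows[0,4) x cols[2,4) = 4x2
Op 5 cut(1, 0): punch at orig (1,2); cuts so far [(1, 2), (2, 3)]; region rows[0,4) x cols[2,4) = 4x2
Op 6 cut(1, 1): punch at orig (1,3); cuts so far [(1, 2), (1, 3), (2, 3)]; region rows[0,4) x cols[2,4) = 4x2
Unfold 1 (reflect across v@2): 6 holes -> [(1, 0), (1, 1), (1, 2), (1, 3), (2, 0), (2, 3)]
Unfold 2 (reflect across v@4): 12 holes -> [(1, 0), (1, 1), (1, 2), (1, 3), (1, 4), (1, 5), (1, 6), (1, 7), (2, 0), (2, 3), (2, 4), (2, 7)]
Unfold 3 (reflect across h@4): 24 holes -> [(1, 0), (1, 1), (1, 2), (1, 3), (1, 4), (1, 5), (1, 6), (1, 7), (2, 0), (2, 3), (2, 4), (2, 7), (5, 0), (5, 3), (5, 4), (5, 7), (6, 0), (6, 1), (6, 2), (6, 3), (6, 4), (6, 5), (6, 6), (6, 7)]

Answer: ........
OOOOOOOO
O..OO..O
........
........
O..OO..O
OOOOOOOO
........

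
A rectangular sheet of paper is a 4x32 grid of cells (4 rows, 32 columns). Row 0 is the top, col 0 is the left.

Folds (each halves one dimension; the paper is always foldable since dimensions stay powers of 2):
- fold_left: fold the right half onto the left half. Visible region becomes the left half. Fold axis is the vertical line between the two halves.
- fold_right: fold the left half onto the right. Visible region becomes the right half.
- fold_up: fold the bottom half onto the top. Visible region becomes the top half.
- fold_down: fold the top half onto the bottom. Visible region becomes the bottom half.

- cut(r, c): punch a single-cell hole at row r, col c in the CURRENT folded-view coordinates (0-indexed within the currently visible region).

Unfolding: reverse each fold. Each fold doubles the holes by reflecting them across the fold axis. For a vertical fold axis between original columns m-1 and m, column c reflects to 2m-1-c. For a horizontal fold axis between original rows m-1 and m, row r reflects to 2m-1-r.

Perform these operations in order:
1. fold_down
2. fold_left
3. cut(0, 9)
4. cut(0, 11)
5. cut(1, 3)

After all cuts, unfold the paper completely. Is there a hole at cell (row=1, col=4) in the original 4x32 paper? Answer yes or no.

Op 1 fold_down: fold axis h@2; visible region now rows[2,4) x cols[0,32) = 2x32
Op 2 fold_left: fold axis v@16; visible region now rows[2,4) x cols[0,16) = 2x16
Op 3 cut(0, 9): punch at orig (2,9); cuts so far [(2, 9)]; region rows[2,4) x cols[0,16) = 2x16
Op 4 cut(0, 11): punch at orig (2,11); cuts so far [(2, 9), (2, 11)]; region rows[2,4) x cols[0,16) = 2x16
Op 5 cut(1, 3): punch at orig (3,3); cuts so far [(2, 9), (2, 11), (3, 3)]; region rows[2,4) x cols[0,16) = 2x16
Unfold 1 (reflect across v@16): 6 holes -> [(2, 9), (2, 11), (2, 20), (2, 22), (3, 3), (3, 28)]
Unfold 2 (reflect across h@2): 12 holes -> [(0, 3), (0, 28), (1, 9), (1, 11), (1, 20), (1, 22), (2, 9), (2, 11), (2, 20), (2, 22), (3, 3), (3, 28)]
Holes: [(0, 3), (0, 28), (1, 9), (1, 11), (1, 20), (1, 22), (2, 9), (2, 11), (2, 20), (2, 22), (3, 3), (3, 28)]

Answer: no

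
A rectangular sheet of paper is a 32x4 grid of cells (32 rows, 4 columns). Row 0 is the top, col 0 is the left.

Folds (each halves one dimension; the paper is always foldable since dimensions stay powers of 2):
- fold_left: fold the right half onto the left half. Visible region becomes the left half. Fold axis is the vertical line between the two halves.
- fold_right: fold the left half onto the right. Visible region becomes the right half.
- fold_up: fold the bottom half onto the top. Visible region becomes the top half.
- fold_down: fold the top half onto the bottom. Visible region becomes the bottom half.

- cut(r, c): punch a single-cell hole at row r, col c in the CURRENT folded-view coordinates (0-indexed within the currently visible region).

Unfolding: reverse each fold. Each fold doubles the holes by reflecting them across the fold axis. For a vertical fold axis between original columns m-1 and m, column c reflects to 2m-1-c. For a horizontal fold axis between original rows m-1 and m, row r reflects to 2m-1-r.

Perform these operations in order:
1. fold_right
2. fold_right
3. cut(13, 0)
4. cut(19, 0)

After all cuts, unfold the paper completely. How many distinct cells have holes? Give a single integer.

Op 1 fold_right: fold axis v@2; visible region now rows[0,32) x cols[2,4) = 32x2
Op 2 fold_right: fold axis v@3; visible region now rows[0,32) x cols[3,4) = 32x1
Op 3 cut(13, 0): punch at orig (13,3); cuts so far [(13, 3)]; region rows[0,32) x cols[3,4) = 32x1
Op 4 cut(19, 0): punch at orig (19,3); cuts so far [(13, 3), (19, 3)]; region rows[0,32) x cols[3,4) = 32x1
Unfold 1 (reflect across v@3): 4 holes -> [(13, 2), (13, 3), (19, 2), (19, 3)]
Unfold 2 (reflect across v@2): 8 holes -> [(13, 0), (13, 1), (13, 2), (13, 3), (19, 0), (19, 1), (19, 2), (19, 3)]

Answer: 8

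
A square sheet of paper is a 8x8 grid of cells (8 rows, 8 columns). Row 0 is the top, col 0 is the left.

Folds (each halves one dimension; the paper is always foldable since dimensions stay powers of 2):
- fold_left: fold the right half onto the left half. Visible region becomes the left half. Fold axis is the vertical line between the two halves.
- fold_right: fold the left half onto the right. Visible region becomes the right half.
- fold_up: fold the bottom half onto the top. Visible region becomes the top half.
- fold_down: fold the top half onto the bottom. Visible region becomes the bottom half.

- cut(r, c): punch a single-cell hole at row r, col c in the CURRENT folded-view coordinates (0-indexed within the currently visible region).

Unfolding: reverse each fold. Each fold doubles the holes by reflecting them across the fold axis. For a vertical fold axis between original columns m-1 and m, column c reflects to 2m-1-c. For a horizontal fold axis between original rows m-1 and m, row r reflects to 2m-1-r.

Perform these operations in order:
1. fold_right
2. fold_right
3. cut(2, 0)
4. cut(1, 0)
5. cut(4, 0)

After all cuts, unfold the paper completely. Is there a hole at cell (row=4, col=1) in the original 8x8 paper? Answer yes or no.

Op 1 fold_right: fold axis v@4; visible region now rows[0,8) x cols[4,8) = 8x4
Op 2 fold_right: fold axis v@6; visible region now rows[0,8) x cols[6,8) = 8x2
Op 3 cut(2, 0): punch at orig (2,6); cuts so far [(2, 6)]; region rows[0,8) x cols[6,8) = 8x2
Op 4 cut(1, 0): punch at orig (1,6); cuts so far [(1, 6), (2, 6)]; region rows[0,8) x cols[6,8) = 8x2
Op 5 cut(4, 0): punch at orig (4,6); cuts so far [(1, 6), (2, 6), (4, 6)]; region rows[0,8) x cols[6,8) = 8x2
Unfold 1 (reflect across v@6): 6 holes -> [(1, 5), (1, 6), (2, 5), (2, 6), (4, 5), (4, 6)]
Unfold 2 (reflect across v@4): 12 holes -> [(1, 1), (1, 2), (1, 5), (1, 6), (2, 1), (2, 2), (2, 5), (2, 6), (4, 1), (4, 2), (4, 5), (4, 6)]
Holes: [(1, 1), (1, 2), (1, 5), (1, 6), (2, 1), (2, 2), (2, 5), (2, 6), (4, 1), (4, 2), (4, 5), (4, 6)]

Answer: yes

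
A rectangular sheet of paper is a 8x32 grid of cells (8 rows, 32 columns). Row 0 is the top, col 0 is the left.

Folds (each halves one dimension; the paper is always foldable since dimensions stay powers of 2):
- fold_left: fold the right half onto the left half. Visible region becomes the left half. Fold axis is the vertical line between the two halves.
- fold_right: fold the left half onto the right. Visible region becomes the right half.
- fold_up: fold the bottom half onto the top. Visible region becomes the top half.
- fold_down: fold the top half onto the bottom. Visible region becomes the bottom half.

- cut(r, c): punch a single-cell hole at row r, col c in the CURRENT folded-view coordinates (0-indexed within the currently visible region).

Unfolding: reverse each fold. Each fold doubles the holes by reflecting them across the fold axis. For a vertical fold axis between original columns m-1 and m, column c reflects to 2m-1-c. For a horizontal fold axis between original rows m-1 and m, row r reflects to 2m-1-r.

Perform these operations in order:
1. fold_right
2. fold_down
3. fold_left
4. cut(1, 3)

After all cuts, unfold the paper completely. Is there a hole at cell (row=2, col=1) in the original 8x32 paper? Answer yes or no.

Answer: no

Derivation:
Op 1 fold_right: fold axis v@16; visible region now rows[0,8) x cols[16,32) = 8x16
Op 2 fold_down: fold axis h@4; visible region now rows[4,8) x cols[16,32) = 4x16
Op 3 fold_left: fold axis v@24; visible region now rows[4,8) x cols[16,24) = 4x8
Op 4 cut(1, 3): punch at orig (5,19); cuts so far [(5, 19)]; region rows[4,8) x cols[16,24) = 4x8
Unfold 1 (reflect across v@24): 2 holes -> [(5, 19), (5, 28)]
Unfold 2 (reflect across h@4): 4 holes -> [(2, 19), (2, 28), (5, 19), (5, 28)]
Unfold 3 (reflect across v@16): 8 holes -> [(2, 3), (2, 12), (2, 19), (2, 28), (5, 3), (5, 12), (5, 19), (5, 28)]
Holes: [(2, 3), (2, 12), (2, 19), (2, 28), (5, 3), (5, 12), (5, 19), (5, 28)]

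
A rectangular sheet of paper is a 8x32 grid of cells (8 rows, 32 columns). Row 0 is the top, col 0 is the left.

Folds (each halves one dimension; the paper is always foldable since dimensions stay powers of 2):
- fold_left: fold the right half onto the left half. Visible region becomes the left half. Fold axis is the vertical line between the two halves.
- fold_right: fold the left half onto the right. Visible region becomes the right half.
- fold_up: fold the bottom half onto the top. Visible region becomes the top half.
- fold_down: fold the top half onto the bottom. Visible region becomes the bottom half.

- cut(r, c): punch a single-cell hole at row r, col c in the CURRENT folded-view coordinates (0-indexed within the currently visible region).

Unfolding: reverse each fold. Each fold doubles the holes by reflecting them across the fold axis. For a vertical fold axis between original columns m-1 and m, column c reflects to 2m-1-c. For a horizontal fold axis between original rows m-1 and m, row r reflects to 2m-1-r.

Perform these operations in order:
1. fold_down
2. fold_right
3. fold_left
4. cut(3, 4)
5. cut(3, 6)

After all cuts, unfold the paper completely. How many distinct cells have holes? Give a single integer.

Answer: 16

Derivation:
Op 1 fold_down: fold axis h@4; visible region now rows[4,8) x cols[0,32) = 4x32
Op 2 fold_right: fold axis v@16; visible region now rows[4,8) x cols[16,32) = 4x16
Op 3 fold_left: fold axis v@24; visible region now rows[4,8) x cols[16,24) = 4x8
Op 4 cut(3, 4): punch at orig (7,20); cuts so far [(7, 20)]; region rows[4,8) x cols[16,24) = 4x8
Op 5 cut(3, 6): punch at orig (7,22); cuts so far [(7, 20), (7, 22)]; region rows[4,8) x cols[16,24) = 4x8
Unfold 1 (reflect across v@24): 4 holes -> [(7, 20), (7, 22), (7, 25), (7, 27)]
Unfold 2 (reflect across v@16): 8 holes -> [(7, 4), (7, 6), (7, 9), (7, 11), (7, 20), (7, 22), (7, 25), (7, 27)]
Unfold 3 (reflect across h@4): 16 holes -> [(0, 4), (0, 6), (0, 9), (0, 11), (0, 20), (0, 22), (0, 25), (0, 27), (7, 4), (7, 6), (7, 9), (7, 11), (7, 20), (7, 22), (7, 25), (7, 27)]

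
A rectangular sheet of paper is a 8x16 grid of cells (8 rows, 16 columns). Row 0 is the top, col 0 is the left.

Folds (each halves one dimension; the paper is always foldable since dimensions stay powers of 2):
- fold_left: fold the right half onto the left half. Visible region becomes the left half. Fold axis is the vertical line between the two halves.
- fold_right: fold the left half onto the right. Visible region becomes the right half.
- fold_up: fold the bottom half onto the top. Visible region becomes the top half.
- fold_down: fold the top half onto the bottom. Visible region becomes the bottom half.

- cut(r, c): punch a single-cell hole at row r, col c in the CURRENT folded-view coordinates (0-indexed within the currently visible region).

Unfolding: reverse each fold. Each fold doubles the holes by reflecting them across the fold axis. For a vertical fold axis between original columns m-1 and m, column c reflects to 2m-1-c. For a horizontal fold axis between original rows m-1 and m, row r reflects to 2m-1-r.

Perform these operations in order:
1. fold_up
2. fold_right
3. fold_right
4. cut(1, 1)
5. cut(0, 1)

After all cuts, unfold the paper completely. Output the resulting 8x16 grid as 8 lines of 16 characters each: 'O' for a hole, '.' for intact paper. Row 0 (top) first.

Op 1 fold_up: fold axis h@4; visible region now rows[0,4) x cols[0,16) = 4x16
Op 2 fold_right: fold axis v@8; visible region now rows[0,4) x cols[8,16) = 4x8
Op 3 fold_right: fold axis v@12; visible region now rows[0,4) x cols[12,16) = 4x4
Op 4 cut(1, 1): punch at orig (1,13); cuts so far [(1, 13)]; region rows[0,4) x cols[12,16) = 4x4
Op 5 cut(0, 1): punch at orig (0,13); cuts so far [(0, 13), (1, 13)]; region rows[0,4) x cols[12,16) = 4x4
Unfold 1 (reflect across v@12): 4 holes -> [(0, 10), (0, 13), (1, 10), (1, 13)]
Unfold 2 (reflect across v@8): 8 holes -> [(0, 2), (0, 5), (0, 10), (0, 13), (1, 2), (1, 5), (1, 10), (1, 13)]
Unfold 3 (reflect across h@4): 16 holes -> [(0, 2), (0, 5), (0, 10), (0, 13), (1, 2), (1, 5), (1, 10), (1, 13), (6, 2), (6, 5), (6, 10), (6, 13), (7, 2), (7, 5), (7, 10), (7, 13)]

Answer: ..O..O....O..O..
..O..O....O..O..
................
................
................
................
..O..O....O..O..
..O..O....O..O..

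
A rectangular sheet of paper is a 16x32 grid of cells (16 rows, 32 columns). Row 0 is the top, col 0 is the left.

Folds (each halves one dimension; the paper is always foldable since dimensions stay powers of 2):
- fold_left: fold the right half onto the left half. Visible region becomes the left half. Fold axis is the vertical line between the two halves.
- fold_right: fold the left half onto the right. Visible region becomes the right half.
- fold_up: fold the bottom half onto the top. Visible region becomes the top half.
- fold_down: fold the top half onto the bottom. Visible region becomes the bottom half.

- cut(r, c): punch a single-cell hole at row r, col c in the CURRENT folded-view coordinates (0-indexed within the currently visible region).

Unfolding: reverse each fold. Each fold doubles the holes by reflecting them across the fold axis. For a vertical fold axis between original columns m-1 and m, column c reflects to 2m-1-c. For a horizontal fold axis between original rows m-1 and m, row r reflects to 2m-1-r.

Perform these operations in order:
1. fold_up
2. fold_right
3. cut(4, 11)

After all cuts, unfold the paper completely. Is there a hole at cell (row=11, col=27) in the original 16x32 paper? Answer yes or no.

Answer: yes

Derivation:
Op 1 fold_up: fold axis h@8; visible region now rows[0,8) x cols[0,32) = 8x32
Op 2 fold_right: fold axis v@16; visible region now rows[0,8) x cols[16,32) = 8x16
Op 3 cut(4, 11): punch at orig (4,27); cuts so far [(4, 27)]; region rows[0,8) x cols[16,32) = 8x16
Unfold 1 (reflect across v@16): 2 holes -> [(4, 4), (4, 27)]
Unfold 2 (reflect across h@8): 4 holes -> [(4, 4), (4, 27), (11, 4), (11, 27)]
Holes: [(4, 4), (4, 27), (11, 4), (11, 27)]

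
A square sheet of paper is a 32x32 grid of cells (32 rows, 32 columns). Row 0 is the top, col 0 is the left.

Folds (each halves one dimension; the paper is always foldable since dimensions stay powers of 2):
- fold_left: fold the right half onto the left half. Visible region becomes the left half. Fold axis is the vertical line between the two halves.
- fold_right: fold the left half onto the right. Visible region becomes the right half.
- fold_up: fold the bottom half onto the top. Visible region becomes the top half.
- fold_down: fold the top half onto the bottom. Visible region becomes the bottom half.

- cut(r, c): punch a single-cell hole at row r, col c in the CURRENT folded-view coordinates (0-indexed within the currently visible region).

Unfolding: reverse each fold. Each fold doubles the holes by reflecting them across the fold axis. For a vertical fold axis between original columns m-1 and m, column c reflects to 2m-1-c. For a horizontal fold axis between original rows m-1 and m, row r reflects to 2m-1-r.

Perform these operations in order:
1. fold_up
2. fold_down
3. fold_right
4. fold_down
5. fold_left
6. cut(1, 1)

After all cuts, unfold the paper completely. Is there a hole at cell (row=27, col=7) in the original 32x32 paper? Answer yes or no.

Op 1 fold_up: fold axis h@16; visible region now rows[0,16) x cols[0,32) = 16x32
Op 2 fold_down: fold axis h@8; visible region now rows[8,16) x cols[0,32) = 8x32
Op 3 fold_right: fold axis v@16; visible region now rows[8,16) x cols[16,32) = 8x16
Op 4 fold_down: fold axis h@12; visible region now rows[12,16) x cols[16,32) = 4x16
Op 5 fold_left: fold axis v@24; visible region now rows[12,16) x cols[16,24) = 4x8
Op 6 cut(1, 1): punch at orig (13,17); cuts so far [(13, 17)]; region rows[12,16) x cols[16,24) = 4x8
Unfold 1 (reflect across v@24): 2 holes -> [(13, 17), (13, 30)]
Unfold 2 (reflect across h@12): 4 holes -> [(10, 17), (10, 30), (13, 17), (13, 30)]
Unfold 3 (reflect across v@16): 8 holes -> [(10, 1), (10, 14), (10, 17), (10, 30), (13, 1), (13, 14), (13, 17), (13, 30)]
Unfold 4 (reflect across h@8): 16 holes -> [(2, 1), (2, 14), (2, 17), (2, 30), (5, 1), (5, 14), (5, 17), (5, 30), (10, 1), (10, 14), (10, 17), (10, 30), (13, 1), (13, 14), (13, 17), (13, 30)]
Unfold 5 (reflect across h@16): 32 holes -> [(2, 1), (2, 14), (2, 17), (2, 30), (5, 1), (5, 14), (5, 17), (5, 30), (10, 1), (10, 14), (10, 17), (10, 30), (13, 1), (13, 14), (13, 17), (13, 30), (18, 1), (18, 14), (18, 17), (18, 30), (21, 1), (21, 14), (21, 17), (21, 30), (26, 1), (26, 14), (26, 17), (26, 30), (29, 1), (29, 14), (29, 17), (29, 30)]
Holes: [(2, 1), (2, 14), (2, 17), (2, 30), (5, 1), (5, 14), (5, 17), (5, 30), (10, 1), (10, 14), (10, 17), (10, 30), (13, 1), (13, 14), (13, 17), (13, 30), (18, 1), (18, 14), (18, 17), (18, 30), (21, 1), (21, 14), (21, 17), (21, 30), (26, 1), (26, 14), (26, 17), (26, 30), (29, 1), (29, 14), (29, 17), (29, 30)]

Answer: no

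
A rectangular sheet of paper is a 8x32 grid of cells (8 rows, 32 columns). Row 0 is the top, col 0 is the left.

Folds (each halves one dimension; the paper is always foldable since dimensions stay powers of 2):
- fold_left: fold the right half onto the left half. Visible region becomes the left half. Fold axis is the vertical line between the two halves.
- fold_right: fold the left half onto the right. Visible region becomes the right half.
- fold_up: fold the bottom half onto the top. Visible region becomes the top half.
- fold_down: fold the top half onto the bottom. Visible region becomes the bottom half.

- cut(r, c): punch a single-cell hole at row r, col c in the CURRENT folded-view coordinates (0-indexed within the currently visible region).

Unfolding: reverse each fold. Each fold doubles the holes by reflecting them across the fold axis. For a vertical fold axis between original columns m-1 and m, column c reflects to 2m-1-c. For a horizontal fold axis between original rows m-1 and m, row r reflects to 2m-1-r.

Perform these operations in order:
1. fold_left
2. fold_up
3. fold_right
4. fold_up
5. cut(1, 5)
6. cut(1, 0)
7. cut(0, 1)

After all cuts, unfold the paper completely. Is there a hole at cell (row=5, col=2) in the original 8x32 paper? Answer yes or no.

Answer: yes

Derivation:
Op 1 fold_left: fold axis v@16; visible region now rows[0,8) x cols[0,16) = 8x16
Op 2 fold_up: fold axis h@4; visible region now rows[0,4) x cols[0,16) = 4x16
Op 3 fold_right: fold axis v@8; visible region now rows[0,4) x cols[8,16) = 4x8
Op 4 fold_up: fold axis h@2; visible region now rows[0,2) x cols[8,16) = 2x8
Op 5 cut(1, 5): punch at orig (1,13); cuts so far [(1, 13)]; region rows[0,2) x cols[8,16) = 2x8
Op 6 cut(1, 0): punch at orig (1,8); cuts so far [(1, 8), (1, 13)]; region rows[0,2) x cols[8,16) = 2x8
Op 7 cut(0, 1): punch at orig (0,9); cuts so far [(0, 9), (1, 8), (1, 13)]; region rows[0,2) x cols[8,16) = 2x8
Unfold 1 (reflect across h@2): 6 holes -> [(0, 9), (1, 8), (1, 13), (2, 8), (2, 13), (3, 9)]
Unfold 2 (reflect across v@8): 12 holes -> [(0, 6), (0, 9), (1, 2), (1, 7), (1, 8), (1, 13), (2, 2), (2, 7), (2, 8), (2, 13), (3, 6), (3, 9)]
Unfold 3 (reflect across h@4): 24 holes -> [(0, 6), (0, 9), (1, 2), (1, 7), (1, 8), (1, 13), (2, 2), (2, 7), (2, 8), (2, 13), (3, 6), (3, 9), (4, 6), (4, 9), (5, 2), (5, 7), (5, 8), (5, 13), (6, 2), (6, 7), (6, 8), (6, 13), (7, 6), (7, 9)]
Unfold 4 (reflect across v@16): 48 holes -> [(0, 6), (0, 9), (0, 22), (0, 25), (1, 2), (1, 7), (1, 8), (1, 13), (1, 18), (1, 23), (1, 24), (1, 29), (2, 2), (2, 7), (2, 8), (2, 13), (2, 18), (2, 23), (2, 24), (2, 29), (3, 6), (3, 9), (3, 22), (3, 25), (4, 6), (4, 9), (4, 22), (4, 25), (5, 2), (5, 7), (5, 8), (5, 13), (5, 18), (5, 23), (5, 24), (5, 29), (6, 2), (6, 7), (6, 8), (6, 13), (6, 18), (6, 23), (6, 24), (6, 29), (7, 6), (7, 9), (7, 22), (7, 25)]
Holes: [(0, 6), (0, 9), (0, 22), (0, 25), (1, 2), (1, 7), (1, 8), (1, 13), (1, 18), (1, 23), (1, 24), (1, 29), (2, 2), (2, 7), (2, 8), (2, 13), (2, 18), (2, 23), (2, 24), (2, 29), (3, 6), (3, 9), (3, 22), (3, 25), (4, 6), (4, 9), (4, 22), (4, 25), (5, 2), (5, 7), (5, 8), (5, 13), (5, 18), (5, 23), (5, 24), (5, 29), (6, 2), (6, 7), (6, 8), (6, 13), (6, 18), (6, 23), (6, 24), (6, 29), (7, 6), (7, 9), (7, 22), (7, 25)]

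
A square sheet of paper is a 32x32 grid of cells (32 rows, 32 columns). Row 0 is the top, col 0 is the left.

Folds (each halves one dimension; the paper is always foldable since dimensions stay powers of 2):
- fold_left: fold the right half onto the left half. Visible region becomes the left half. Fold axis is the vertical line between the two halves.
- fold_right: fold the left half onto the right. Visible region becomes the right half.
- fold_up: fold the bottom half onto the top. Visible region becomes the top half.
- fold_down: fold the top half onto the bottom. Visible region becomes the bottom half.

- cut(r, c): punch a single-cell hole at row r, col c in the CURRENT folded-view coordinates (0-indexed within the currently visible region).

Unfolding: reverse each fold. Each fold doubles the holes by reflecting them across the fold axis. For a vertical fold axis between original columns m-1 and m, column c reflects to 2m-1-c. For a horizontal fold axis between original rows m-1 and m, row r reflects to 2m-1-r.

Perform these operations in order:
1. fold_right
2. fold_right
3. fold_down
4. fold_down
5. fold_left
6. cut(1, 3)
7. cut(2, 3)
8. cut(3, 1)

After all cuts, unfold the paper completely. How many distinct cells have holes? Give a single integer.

Op 1 fold_right: fold axis v@16; visible region now rows[0,32) x cols[16,32) = 32x16
Op 2 fold_right: fold axis v@24; visible region now rows[0,32) x cols[24,32) = 32x8
Op 3 fold_down: fold axis h@16; visible region now rows[16,32) x cols[24,32) = 16x8
Op 4 fold_down: fold axis h@24; visible region now rows[24,32) x cols[24,32) = 8x8
Op 5 fold_left: fold axis v@28; visible region now rows[24,32) x cols[24,28) = 8x4
Op 6 cut(1, 3): punch at orig (25,27); cuts so far [(25, 27)]; region rows[24,32) x cols[24,28) = 8x4
Op 7 cut(2, 3): punch at orig (26,27); cuts so far [(25, 27), (26, 27)]; region rows[24,32) x cols[24,28) = 8x4
Op 8 cut(3, 1): punch at orig (27,25); cuts so far [(25, 27), (26, 27), (27, 25)]; region rows[24,32) x cols[24,28) = 8x4
Unfold 1 (reflect across v@28): 6 holes -> [(25, 27), (25, 28), (26, 27), (26, 28), (27, 25), (27, 30)]
Unfold 2 (reflect across h@24): 12 holes -> [(20, 25), (20, 30), (21, 27), (21, 28), (22, 27), (22, 28), (25, 27), (25, 28), (26, 27), (26, 28), (27, 25), (27, 30)]
Unfold 3 (reflect across h@16): 24 holes -> [(4, 25), (4, 30), (5, 27), (5, 28), (6, 27), (6, 28), (9, 27), (9, 28), (10, 27), (10, 28), (11, 25), (11, 30), (20, 25), (20, 30), (21, 27), (21, 28), (22, 27), (22, 28), (25, 27), (25, 28), (26, 27), (26, 28), (27, 25), (27, 30)]
Unfold 4 (reflect across v@24): 48 holes -> [(4, 17), (4, 22), (4, 25), (4, 30), (5, 19), (5, 20), (5, 27), (5, 28), (6, 19), (6, 20), (6, 27), (6, 28), (9, 19), (9, 20), (9, 27), (9, 28), (10, 19), (10, 20), (10, 27), (10, 28), (11, 17), (11, 22), (11, 25), (11, 30), (20, 17), (20, 22), (20, 25), (20, 30), (21, 19), (21, 20), (21, 27), (21, 28), (22, 19), (22, 20), (22, 27), (22, 28), (25, 19), (25, 20), (25, 27), (25, 28), (26, 19), (26, 20), (26, 27), (26, 28), (27, 17), (27, 22), (27, 25), (27, 30)]
Unfold 5 (reflect across v@16): 96 holes -> [(4, 1), (4, 6), (4, 9), (4, 14), (4, 17), (4, 22), (4, 25), (4, 30), (5, 3), (5, 4), (5, 11), (5, 12), (5, 19), (5, 20), (5, 27), (5, 28), (6, 3), (6, 4), (6, 11), (6, 12), (6, 19), (6, 20), (6, 27), (6, 28), (9, 3), (9, 4), (9, 11), (9, 12), (9, 19), (9, 20), (9, 27), (9, 28), (10, 3), (10, 4), (10, 11), (10, 12), (10, 19), (10, 20), (10, 27), (10, 28), (11, 1), (11, 6), (11, 9), (11, 14), (11, 17), (11, 22), (11, 25), (11, 30), (20, 1), (20, 6), (20, 9), (20, 14), (20, 17), (20, 22), (20, 25), (20, 30), (21, 3), (21, 4), (21, 11), (21, 12), (21, 19), (21, 20), (21, 27), (21, 28), (22, 3), (22, 4), (22, 11), (22, 12), (22, 19), (22, 20), (22, 27), (22, 28), (25, 3), (25, 4), (25, 11), (25, 12), (25, 19), (25, 20), (25, 27), (25, 28), (26, 3), (26, 4), (26, 11), (26, 12), (26, 19), (26, 20), (26, 27), (26, 28), (27, 1), (27, 6), (27, 9), (27, 14), (27, 17), (27, 22), (27, 25), (27, 30)]

Answer: 96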